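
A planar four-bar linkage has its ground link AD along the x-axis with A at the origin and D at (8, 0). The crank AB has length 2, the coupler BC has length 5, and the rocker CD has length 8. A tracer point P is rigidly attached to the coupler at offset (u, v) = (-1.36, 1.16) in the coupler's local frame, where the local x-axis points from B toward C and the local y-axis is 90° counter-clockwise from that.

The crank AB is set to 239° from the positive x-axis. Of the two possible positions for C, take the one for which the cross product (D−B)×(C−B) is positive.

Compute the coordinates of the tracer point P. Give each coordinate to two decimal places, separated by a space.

-2.57 -2.63

A=(0,0), D=(8.00,0)
B = A + 2.00·(cos239°, sin239°) = (-1.0301, -1.7143)
|BD| = 9.1914
circle(B,5.00) ∩ circle(D,8.00): a=2.4741, h=4.3450
  candidates: C₊=(0.5902,3.0158) cross=39.936; C₋=(2.2110,-5.5216) cross=-39.936
  mode + wants cross > 0 → take C=(0.5902,3.0158) (cross=39.936)
ex = (C−B)/|BC| = (0.3241,0.9460); ey = (-0.9460,0.3241)
P = B + -1.36·ex + 1.16·ey = (-2.5682,-2.6250)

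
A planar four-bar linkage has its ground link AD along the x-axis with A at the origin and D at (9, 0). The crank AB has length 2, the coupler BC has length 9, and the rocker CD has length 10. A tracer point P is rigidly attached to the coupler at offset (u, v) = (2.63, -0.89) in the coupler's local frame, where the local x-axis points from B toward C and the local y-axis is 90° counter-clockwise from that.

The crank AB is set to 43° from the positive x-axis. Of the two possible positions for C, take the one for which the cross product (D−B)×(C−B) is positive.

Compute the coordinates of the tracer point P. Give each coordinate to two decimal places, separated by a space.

3.45 3.30

A=(0,0), D=(9.00,0)
B = A + 2.00·(cos43°, sin43°) = (1.4627, 1.3640)
|BD| = 7.6597
circle(B,9.00) ∩ circle(D,10.00): a=2.5896, h=8.6194
  candidates: C₊=(5.5458,9.3845) cross=66.022; C₋=(2.4760,-7.5788) cross=-66.022
  mode + wants cross > 0 → take C=(5.5458,9.3845) (cross=66.022)
ex = (C−B)/|BC| = (0.4537,0.8912); ey = (-0.8912,0.4537)
P = B + 2.63·ex + -0.89·ey = (3.4490,3.3040)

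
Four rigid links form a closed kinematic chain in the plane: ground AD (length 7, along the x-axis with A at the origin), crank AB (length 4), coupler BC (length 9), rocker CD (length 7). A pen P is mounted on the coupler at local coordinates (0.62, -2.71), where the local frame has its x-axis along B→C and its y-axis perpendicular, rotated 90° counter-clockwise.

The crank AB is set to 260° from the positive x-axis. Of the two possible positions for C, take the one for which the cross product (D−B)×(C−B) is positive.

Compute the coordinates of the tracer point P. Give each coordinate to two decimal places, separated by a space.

2.08 -4.10

A=(0,0), D=(7.00,0)
B = A + 4.00·(cos260°, sin260°) = (-0.6946, -3.9392)
|BD| = 8.6443
circle(B,9.00) ∩ circle(D,7.00): a=6.1731, h=6.5493
  candidates: C₊=(1.8158,4.7036) cross=56.614; C₋=(7.7848,-6.9559) cross=-56.614
  mode + wants cross > 0 → take C=(1.8158,4.7036) (cross=56.614)
ex = (C−B)/|BC| = (0.2789,0.9603); ey = (-0.9603,0.2789)
P = B + 0.62·ex + -2.71·ey = (2.0808,-4.0997)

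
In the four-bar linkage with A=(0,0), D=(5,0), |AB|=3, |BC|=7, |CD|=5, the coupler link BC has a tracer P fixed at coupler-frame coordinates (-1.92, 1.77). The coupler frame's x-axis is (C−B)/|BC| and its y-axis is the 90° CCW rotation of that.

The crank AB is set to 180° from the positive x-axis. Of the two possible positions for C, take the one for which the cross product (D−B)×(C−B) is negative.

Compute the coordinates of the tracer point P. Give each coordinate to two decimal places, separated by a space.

-3.41 2.58

A=(0,0), D=(5.00,0)
B = A + 3.00·(cos180°, sin180°) = (-3.0000, 0.0000)
|BD| = 8.0000
circle(B,7.00) ∩ circle(D,5.00): a=5.5000, h=4.3301
  candidates: C₊=(2.5000,4.3301) cross=34.641; C₋=(2.5000,-4.3301) cross=-34.641
  mode - wants cross < 0 → take C=(2.5000,-4.3301) (cross=-34.641)
ex = (C−B)/|BC| = (0.7857,-0.6186); ey = (0.6186,0.7857)
P = B + -1.92·ex + 1.77·ey = (-3.4137,2.5784)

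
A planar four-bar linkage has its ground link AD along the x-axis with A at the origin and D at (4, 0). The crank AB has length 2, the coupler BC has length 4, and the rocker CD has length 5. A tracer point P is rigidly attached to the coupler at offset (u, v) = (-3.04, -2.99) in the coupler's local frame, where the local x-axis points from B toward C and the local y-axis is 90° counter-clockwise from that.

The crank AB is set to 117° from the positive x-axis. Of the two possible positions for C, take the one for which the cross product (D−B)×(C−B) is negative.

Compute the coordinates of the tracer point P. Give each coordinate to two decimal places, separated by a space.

A=(0,0), D=(4.00,0)
B = A + 2.00·(cos117°, sin117°) = (-0.9080, 1.7820)
|BD| = 5.2215
circle(B,4.00) ∩ circle(D,5.00): a=1.7489, h=3.5974
  candidates: C₊=(1.9637,4.5665) cross=18.784; C₋=(-0.4918,-2.1963) cross=-18.784
  mode - wants cross < 0 → take C=(-0.4918,-2.1963) (cross=-18.784)
ex = (C−B)/|BC| = (0.1040,-0.9946); ey = (0.9946,0.1040)
P = B + -3.04·ex + -2.99·ey = (-4.1980,4.4944)

-4.20 4.49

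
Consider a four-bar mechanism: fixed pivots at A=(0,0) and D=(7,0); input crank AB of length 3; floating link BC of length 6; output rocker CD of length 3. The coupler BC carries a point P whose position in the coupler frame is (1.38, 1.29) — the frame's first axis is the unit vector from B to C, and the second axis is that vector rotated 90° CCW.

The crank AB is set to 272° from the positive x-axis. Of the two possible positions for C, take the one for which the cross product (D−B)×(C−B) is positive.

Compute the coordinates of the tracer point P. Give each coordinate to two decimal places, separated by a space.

A=(0,0), D=(7.00,0)
B = A + 3.00·(cos272°, sin272°) = (0.1047, -2.9982)
|BD| = 7.5189
circle(B,6.00) ∩ circle(D,3.00): a=5.5549, h=2.2678
  candidates: C₊=(4.2946,1.2965) cross=17.051; C₋=(6.1032,-2.8628) cross=-17.051
  mode + wants cross > 0 → take C=(4.2946,1.2965) (cross=17.051)
ex = (C−B)/|BC| = (0.6983,0.7158); ey = (-0.7158,0.6983)
P = B + 1.38·ex + 1.29·ey = (0.1450,-1.1096)

0.15 -1.11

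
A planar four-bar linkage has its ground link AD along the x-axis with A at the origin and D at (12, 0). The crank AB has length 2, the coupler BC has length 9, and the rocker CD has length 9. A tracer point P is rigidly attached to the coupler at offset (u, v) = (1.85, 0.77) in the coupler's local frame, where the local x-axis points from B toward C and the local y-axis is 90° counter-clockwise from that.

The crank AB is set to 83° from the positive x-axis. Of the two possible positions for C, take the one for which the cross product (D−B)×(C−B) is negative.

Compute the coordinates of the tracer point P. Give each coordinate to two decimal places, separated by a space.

A=(0,0), D=(12.00,0)
B = A + 2.00·(cos83°, sin83°) = (0.2437, 1.9851)
|BD| = 11.9227
circle(B,9.00) ∩ circle(D,9.00): a=5.9613, h=6.7426
  candidates: C₊=(7.2445,7.6410) cross=80.390; C₋=(4.9992,-5.6559) cross=-80.390
  mode - wants cross < 0 → take C=(4.9992,-5.6559) (cross=-80.390)
ex = (C−B)/|BC| = (0.5284,-0.8490); ey = (0.8490,0.5284)
P = B + 1.85·ex + 0.77·ey = (1.8750,0.8213)

1.87 0.82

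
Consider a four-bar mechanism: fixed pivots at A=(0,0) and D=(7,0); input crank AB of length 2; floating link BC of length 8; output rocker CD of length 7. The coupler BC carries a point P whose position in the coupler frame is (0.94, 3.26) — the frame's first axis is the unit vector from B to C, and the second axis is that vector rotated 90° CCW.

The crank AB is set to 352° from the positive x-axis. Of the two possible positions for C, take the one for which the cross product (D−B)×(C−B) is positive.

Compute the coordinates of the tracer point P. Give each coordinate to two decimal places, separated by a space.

A=(0,0), D=(7.00,0)
B = A + 2.00·(cos352°, sin352°) = (1.9805, -0.2783)
|BD| = 5.0272
circle(B,8.00) ∩ circle(D,7.00): a=4.0055, h=6.9250
  candidates: C₊=(5.5964,6.8578) cross=34.813; C₋=(6.3633,-6.9710) cross=-34.813
  mode + wants cross > 0 → take C=(5.5964,6.8578) (cross=34.813)
ex = (C−B)/|BC| = (0.4520,0.8920); ey = (-0.8920,0.4520)
P = B + 0.94·ex + 3.26·ey = (-0.5026,2.0336)

-0.50 2.03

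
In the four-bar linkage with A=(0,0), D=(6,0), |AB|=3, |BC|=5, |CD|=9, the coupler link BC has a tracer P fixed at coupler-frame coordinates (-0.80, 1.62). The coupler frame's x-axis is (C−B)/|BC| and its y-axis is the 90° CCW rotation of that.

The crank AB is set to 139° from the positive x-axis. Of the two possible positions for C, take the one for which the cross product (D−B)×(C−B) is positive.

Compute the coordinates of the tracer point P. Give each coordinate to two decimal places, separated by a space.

-4.07 1.91

A=(0,0), D=(6.00,0)
B = A + 3.00·(cos139°, sin139°) = (-2.2641, 1.9682)
|BD| = 8.4953
circle(B,5.00) ∩ circle(D,9.00): a=0.9517, h=4.9086
  candidates: C₊=(-0.2011,6.5227) cross=41.700; C₋=(-2.4756,-3.0274) cross=-41.700
  mode + wants cross > 0 → take C=(-0.2011,6.5227) (cross=41.700)
ex = (C−B)/|BC| = (0.4126,0.9109); ey = (-0.9109,0.4126)
P = B + -0.80·ex + 1.62·ey = (-4.0699,1.9079)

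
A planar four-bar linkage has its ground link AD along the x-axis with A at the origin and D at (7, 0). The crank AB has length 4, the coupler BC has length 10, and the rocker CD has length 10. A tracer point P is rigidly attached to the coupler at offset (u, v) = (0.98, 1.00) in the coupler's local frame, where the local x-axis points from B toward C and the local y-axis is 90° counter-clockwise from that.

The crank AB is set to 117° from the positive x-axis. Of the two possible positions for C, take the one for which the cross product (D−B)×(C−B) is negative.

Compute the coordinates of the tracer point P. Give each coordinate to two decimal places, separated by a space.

A=(0,0), D=(7.00,0)
B = A + 4.00·(cos117°, sin117°) = (-1.8160, 3.5640)
|BD| = 9.5091
circle(B,10.00) ∩ circle(D,10.00): a=4.7546, h=8.7974
  candidates: C₊=(5.8893,9.9381) cross=83.656; C₋=(-0.7052,-6.3741) cross=-83.656
  mode - wants cross < 0 → take C=(-0.7052,-6.3741) (cross=-83.656)
ex = (C−B)/|BC| = (0.1111,-0.9938); ey = (0.9938,0.1111)
P = B + 0.98·ex + 1.00·ey = (-0.7133,2.7012)

-0.71 2.70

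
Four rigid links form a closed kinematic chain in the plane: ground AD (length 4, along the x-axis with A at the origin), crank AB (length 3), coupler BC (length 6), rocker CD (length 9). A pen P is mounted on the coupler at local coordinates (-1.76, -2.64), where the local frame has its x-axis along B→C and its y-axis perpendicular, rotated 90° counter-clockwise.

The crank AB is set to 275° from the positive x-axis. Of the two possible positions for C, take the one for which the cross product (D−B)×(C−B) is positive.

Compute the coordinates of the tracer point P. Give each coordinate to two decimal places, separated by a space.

3.07 -1.52

A=(0,0), D=(4.00,0)
B = A + 3.00·(cos275°, sin275°) = (0.2615, -2.9886)
|BD| = 4.7863
circle(B,6.00) ∩ circle(D,9.00): a=-2.3078, h=5.5384
  candidates: C₊=(-4.9994,-0.1036) cross=26.508; C₋=(1.9171,-8.7556) cross=-26.508
  mode + wants cross > 0 → take C=(-4.9994,-0.1036) (cross=26.508)
ex = (C−B)/|BC| = (-0.8768,0.4808); ey = (-0.4808,-0.8768)
P = B + -1.76·ex + -2.64·ey = (3.0741,-1.5201)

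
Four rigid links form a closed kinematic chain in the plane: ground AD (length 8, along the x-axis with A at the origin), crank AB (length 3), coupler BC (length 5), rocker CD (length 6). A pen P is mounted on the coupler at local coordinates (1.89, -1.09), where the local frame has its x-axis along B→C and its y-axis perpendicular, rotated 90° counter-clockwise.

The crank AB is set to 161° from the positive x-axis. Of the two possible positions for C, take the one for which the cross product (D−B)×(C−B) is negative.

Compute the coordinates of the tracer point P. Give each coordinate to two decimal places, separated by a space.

A=(0,0), D=(8.00,0)
B = A + 3.00·(cos161°, sin161°) = (-2.8366, 0.9767)
|BD| = 10.8805
circle(B,5.00) ∩ circle(D,6.00): a=4.9347, h=0.8051
  candidates: C₊=(2.1505,1.3356) cross=8.760; C₋=(2.0060,-0.2682) cross=-8.760
  mode - wants cross < 0 → take C=(2.0060,-0.2682) (cross=-8.760)
ex = (C−B)/|BC| = (0.9685,-0.2490); ey = (0.2490,0.9685)
P = B + 1.89·ex + -1.09·ey = (-1.2775,-0.5495)

-1.28 -0.55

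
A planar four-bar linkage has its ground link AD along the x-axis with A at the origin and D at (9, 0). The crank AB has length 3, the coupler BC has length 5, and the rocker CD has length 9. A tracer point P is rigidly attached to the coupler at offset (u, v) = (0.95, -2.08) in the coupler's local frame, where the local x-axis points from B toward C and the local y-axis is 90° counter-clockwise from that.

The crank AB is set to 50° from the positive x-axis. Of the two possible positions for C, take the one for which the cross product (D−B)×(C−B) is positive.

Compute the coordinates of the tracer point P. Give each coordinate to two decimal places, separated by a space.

4.20 2.58

A=(0,0), D=(9.00,0)
B = A + 3.00·(cos50°, sin50°) = (1.9284, 2.2981)
|BD| = 7.4357
circle(B,5.00) ∩ circle(D,9.00): a=-0.0478, h=4.9998
  candidates: C₊=(3.4282,7.0679) cross=37.177; C₋=(0.3377,-2.4421) cross=-37.177
  mode + wants cross > 0 → take C=(3.4282,7.0679) (cross=37.177)
ex = (C−B)/|BC| = (0.3000,0.9539); ey = (-0.9539,0.3000)
P = B + 0.95·ex + -2.08·ey = (4.1975,2.5805)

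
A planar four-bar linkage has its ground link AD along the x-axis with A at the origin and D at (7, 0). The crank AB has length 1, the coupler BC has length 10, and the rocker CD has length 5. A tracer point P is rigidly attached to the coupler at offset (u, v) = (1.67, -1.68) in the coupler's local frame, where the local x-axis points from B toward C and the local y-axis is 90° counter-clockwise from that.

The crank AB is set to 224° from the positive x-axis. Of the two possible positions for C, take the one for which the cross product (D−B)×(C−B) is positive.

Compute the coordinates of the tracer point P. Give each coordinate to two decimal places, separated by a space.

1.61 -1.13

A=(0,0), D=(7.00,0)
B = A + 1.00·(cos224°, sin224°) = (-0.7193, -0.6947)
|BD| = 7.7505
circle(B,10.00) ∩ circle(D,5.00): a=8.7136, h=4.9064
  candidates: C₊=(7.5195,4.9729) cross=38.027; C₋=(8.3990,-4.8003) cross=-38.027
  mode + wants cross > 0 → take C=(7.5195,4.9729) (cross=38.027)
ex = (C−B)/|BC| = (0.8239,0.5668); ey = (-0.5668,0.8239)
P = B + 1.67·ex + -1.68·ey = (1.6087,-1.1323)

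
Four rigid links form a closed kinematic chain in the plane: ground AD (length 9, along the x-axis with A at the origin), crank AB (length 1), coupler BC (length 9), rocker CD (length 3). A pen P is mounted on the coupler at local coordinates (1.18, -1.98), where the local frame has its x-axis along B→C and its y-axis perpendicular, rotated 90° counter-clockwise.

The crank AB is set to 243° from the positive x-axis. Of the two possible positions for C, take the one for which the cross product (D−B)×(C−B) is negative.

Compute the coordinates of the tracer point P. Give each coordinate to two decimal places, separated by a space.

A=(0,0), D=(9.00,0)
B = A + 1.00·(cos243°, sin243°) = (-0.4540, -0.8910)
|BD| = 9.4959
circle(B,9.00) ∩ circle(D,3.00): a=8.5391, h=2.8433
  candidates: C₊=(7.7806,2.7410) cross=27.000; C₋=(8.3142,-2.9206) cross=-27.000
  mode - wants cross < 0 → take C=(8.3142,-2.9206) (cross=-27.000)
ex = (C−B)/|BC| = (0.9742,-0.2255); ey = (0.2255,0.9742)
P = B + 1.18·ex + -1.98·ey = (0.2491,-3.0861)

0.25 -3.09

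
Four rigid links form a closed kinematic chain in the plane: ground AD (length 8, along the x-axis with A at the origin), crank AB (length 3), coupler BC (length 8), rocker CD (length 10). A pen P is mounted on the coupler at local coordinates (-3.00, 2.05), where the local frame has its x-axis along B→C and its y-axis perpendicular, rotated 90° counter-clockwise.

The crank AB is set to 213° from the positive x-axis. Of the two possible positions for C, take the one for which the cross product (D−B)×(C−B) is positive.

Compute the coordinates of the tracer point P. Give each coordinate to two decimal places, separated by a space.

-5.40 -3.85

A=(0,0), D=(8.00,0)
B = A + 3.00·(cos213°, sin213°) = (-2.5160, -1.6339)
|BD| = 10.6422
circle(B,8.00) ∩ circle(D,10.00): a=3.6297, h=7.1292
  candidates: C₊=(-0.0239,5.9680) cross=75.870; C₋=(2.1652,-8.1213) cross=-75.870
  mode + wants cross > 0 → take C=(-0.0239,5.9680) (cross=75.870)
ex = (C−B)/|BC| = (0.3115,0.9502); ey = (-0.9502,0.3115)
P = B + -3.00·ex + 2.05·ey = (-5.3986,-3.8460)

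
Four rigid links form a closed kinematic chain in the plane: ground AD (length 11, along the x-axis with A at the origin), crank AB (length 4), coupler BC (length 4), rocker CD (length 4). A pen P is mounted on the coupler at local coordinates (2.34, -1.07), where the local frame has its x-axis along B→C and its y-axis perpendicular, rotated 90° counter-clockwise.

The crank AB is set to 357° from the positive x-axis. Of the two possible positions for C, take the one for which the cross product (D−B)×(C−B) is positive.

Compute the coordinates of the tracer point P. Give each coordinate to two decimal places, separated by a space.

A=(0,0), D=(11.00,0)
B = A + 4.00·(cos357°, sin357°) = (3.9945, -0.2093)
|BD| = 7.0086
circle(B,4.00) ∩ circle(D,4.00): a=3.5043, h=1.9287
  candidates: C₊=(7.4396,1.8232) cross=13.517; C₋=(7.5549,-2.0325) cross=-13.517
  mode + wants cross > 0 → take C=(7.4396,1.8232) (cross=13.517)
ex = (C−B)/|BC| = (0.8613,0.5081); ey = (-0.5081,0.8613)
P = B + 2.34·ex + -1.07·ey = (6.5536,0.0581)

6.55 0.06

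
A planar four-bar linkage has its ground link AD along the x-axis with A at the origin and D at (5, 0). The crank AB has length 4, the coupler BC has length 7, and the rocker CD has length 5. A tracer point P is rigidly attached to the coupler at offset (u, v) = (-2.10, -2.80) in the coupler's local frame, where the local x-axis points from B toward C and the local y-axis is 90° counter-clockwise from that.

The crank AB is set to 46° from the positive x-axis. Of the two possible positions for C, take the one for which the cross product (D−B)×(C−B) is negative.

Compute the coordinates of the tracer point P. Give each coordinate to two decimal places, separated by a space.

0.19 5.23

A=(0,0), D=(5.00,0)
B = A + 4.00·(cos46°, sin46°) = (2.7786, 2.8774)
|BD| = 3.6351
circle(B,7.00) ∩ circle(D,5.00): a=5.1187, h=4.7748
  candidates: C₊=(9.6862,1.7435) cross=17.357; C₋=(2.1271,-4.0923) cross=-17.357
  mode - wants cross < 0 → take C=(2.1271,-4.0923) (cross=-17.357)
ex = (C−B)/|BC| = (-0.0931,-0.9957); ey = (0.9957,-0.0931)
P = B + -2.10·ex + -2.80·ey = (0.1862,5.2288)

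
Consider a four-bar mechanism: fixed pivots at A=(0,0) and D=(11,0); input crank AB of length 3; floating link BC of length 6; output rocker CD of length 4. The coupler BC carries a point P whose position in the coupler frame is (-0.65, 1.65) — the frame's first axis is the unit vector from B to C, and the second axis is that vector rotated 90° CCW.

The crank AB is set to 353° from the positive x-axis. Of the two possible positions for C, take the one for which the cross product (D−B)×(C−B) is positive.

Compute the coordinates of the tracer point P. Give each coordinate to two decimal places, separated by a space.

1.56 0.71

A=(0,0), D=(11.00,0)
B = A + 3.00·(cos353°, sin353°) = (2.9776, -0.3656)
|BD| = 8.0307
circle(B,6.00) ∩ circle(D,4.00): a=5.2606, h=2.8856
  candidates: C₊=(8.1014,2.7565) cross=23.173; C₋=(8.3641,-3.0087) cross=-23.173
  mode + wants cross > 0 → take C=(8.1014,2.7565) (cross=23.173)
ex = (C−B)/|BC| = (0.8540,0.5203); ey = (-0.5203,0.8540)
P = B + -0.65·ex + 1.65·ey = (1.5640,0.7052)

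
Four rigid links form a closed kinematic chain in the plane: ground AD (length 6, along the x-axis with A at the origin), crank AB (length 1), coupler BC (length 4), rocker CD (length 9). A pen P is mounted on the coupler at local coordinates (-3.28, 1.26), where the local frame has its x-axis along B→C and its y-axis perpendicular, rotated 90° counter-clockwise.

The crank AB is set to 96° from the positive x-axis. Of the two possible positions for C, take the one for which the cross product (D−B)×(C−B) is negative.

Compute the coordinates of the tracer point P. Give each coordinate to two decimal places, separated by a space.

3.03 2.59

A=(0,0), D=(6.00,0)
B = A + 1.00·(cos96°, sin96°) = (-0.1045, 0.9945)
|BD| = 6.1850
circle(B,4.00) ∩ circle(D,9.00): a=-2.1621, h=3.3653
  candidates: C₊=(-1.6974,4.6637) cross=20.814; C₋=(-2.7797,-1.9793) cross=-20.814
  mode - wants cross < 0 → take C=(-2.7797,-1.9793) (cross=-20.814)
ex = (C−B)/|BC| = (-0.6688,-0.7435); ey = (0.7435,-0.6688)
P = B + -3.28·ex + 1.26·ey = (3.0258,2.5904)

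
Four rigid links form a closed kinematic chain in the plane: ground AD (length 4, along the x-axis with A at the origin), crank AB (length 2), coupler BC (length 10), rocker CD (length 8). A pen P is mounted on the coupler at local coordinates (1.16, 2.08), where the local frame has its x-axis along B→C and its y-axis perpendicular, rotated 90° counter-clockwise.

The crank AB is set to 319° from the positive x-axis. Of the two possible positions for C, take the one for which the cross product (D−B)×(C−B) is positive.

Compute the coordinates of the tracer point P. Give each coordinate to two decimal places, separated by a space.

0.06 0.58

A=(0,0), D=(4.00,0)
B = A + 2.00·(cos319°, sin319°) = (1.5094, -1.3121)
|BD| = 2.8151
circle(B,10.00) ∩ circle(D,8.00): a=7.8017, h=6.2557
  candidates: C₊=(5.4960,7.8589) cross=17.610; C₋=(11.3276,-3.2103) cross=-17.610
  mode + wants cross > 0 → take C=(5.4960,7.8589) (cross=17.610)
ex = (C−B)/|BC| = (0.3987,0.9171); ey = (-0.9171,0.3987)
P = B + 1.16·ex + 2.08·ey = (0.0643,0.5809)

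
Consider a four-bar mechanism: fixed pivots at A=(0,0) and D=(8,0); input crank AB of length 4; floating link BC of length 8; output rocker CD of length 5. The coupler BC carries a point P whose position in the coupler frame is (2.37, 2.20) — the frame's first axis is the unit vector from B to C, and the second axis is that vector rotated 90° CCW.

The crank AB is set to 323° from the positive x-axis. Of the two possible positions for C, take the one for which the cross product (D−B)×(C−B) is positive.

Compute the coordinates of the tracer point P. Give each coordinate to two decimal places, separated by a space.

A=(0,0), D=(8.00,0)
B = A + 4.00·(cos323°, sin323°) = (3.1945, -2.4073)
|BD| = 5.3747
circle(B,8.00) ∩ circle(D,5.00): a=6.3155, h=4.9107
  candidates: C₊=(6.6417,4.8120) cross=26.393; C₋=(11.0406,-3.9692) cross=-26.393
  mode + wants cross > 0 → take C=(6.6417,4.8120) (cross=26.393)
ex = (C−B)/|BC| = (0.4309,0.9024); ey = (-0.9024,0.4309)
P = B + 2.37·ex + 2.20·ey = (2.2305,0.6794)

2.23 0.68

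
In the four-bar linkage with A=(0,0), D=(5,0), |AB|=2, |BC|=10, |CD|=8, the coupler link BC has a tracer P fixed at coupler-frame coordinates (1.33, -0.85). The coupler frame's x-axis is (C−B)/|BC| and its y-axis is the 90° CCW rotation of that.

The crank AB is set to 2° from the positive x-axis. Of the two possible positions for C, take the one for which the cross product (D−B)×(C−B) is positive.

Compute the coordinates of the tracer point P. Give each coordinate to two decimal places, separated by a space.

A=(0,0), D=(5.00,0)
B = A + 2.00·(cos2°, sin2°) = (1.9988, 0.0698)
|BD| = 3.0020
circle(B,10.00) ∩ circle(D,8.00): a=7.4970, h=6.6178
  candidates: C₊=(9.6476,6.5115) cross=19.867; C₋=(9.3398,-6.7205) cross=-19.867
  mode + wants cross > 0 → take C=(9.6476,6.5115) (cross=19.867)
ex = (C−B)/|BC| = (0.7649,0.6442); ey = (-0.6442,0.7649)
P = B + 1.33·ex + -0.85·ey = (3.5636,0.2764)

3.56 0.28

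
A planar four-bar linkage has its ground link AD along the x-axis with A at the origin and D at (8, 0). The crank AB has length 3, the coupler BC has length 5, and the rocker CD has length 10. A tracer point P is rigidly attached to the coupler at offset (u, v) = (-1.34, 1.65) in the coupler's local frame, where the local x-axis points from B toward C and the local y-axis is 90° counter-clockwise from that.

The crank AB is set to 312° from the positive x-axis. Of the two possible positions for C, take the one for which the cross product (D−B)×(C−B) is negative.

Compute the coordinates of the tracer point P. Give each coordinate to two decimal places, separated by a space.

3.90 -1.26

A=(0,0), D=(8.00,0)
B = A + 3.00·(cos312°, sin312°) = (2.0074, -2.2294)
|BD| = 6.3939
circle(B,5.00) ∩ circle(D,10.00): a=-2.6680, h=4.2287
  candidates: C₊=(-1.9677,0.8035) cross=27.038; C₋=(0.9813,-7.1230) cross=-27.038
  mode - wants cross < 0 → take C=(0.9813,-7.1230) (cross=-27.038)
ex = (C−B)/|BC| = (-0.2052,-0.9787); ey = (0.9787,-0.2052)
P = B + -1.34·ex + 1.65·ey = (3.8973,-1.2566)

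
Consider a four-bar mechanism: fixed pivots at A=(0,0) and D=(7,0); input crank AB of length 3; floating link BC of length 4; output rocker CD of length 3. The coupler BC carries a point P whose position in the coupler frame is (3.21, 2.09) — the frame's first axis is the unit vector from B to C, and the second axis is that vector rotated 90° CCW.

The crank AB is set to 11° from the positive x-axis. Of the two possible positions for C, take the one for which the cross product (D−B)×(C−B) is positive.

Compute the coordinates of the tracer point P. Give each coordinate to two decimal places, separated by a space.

A=(0,0), D=(7.00,0)
B = A + 3.00·(cos11°, sin11°) = (2.9449, 0.5724)
|BD| = 4.0953
circle(B,4.00) ∩ circle(D,3.00): a=2.9023, h=2.7526
  candidates: C₊=(6.2034,2.8923) cross=11.273; C₋=(5.4339,-2.5588) cross=-11.273
  mode + wants cross > 0 → take C=(6.2034,2.8923) (cross=11.273)
ex = (C−B)/|BC| = (0.8146,0.5800); ey = (-0.5800,0.8146)
P = B + 3.21·ex + 2.09·ey = (4.3477,4.1367)

4.35 4.14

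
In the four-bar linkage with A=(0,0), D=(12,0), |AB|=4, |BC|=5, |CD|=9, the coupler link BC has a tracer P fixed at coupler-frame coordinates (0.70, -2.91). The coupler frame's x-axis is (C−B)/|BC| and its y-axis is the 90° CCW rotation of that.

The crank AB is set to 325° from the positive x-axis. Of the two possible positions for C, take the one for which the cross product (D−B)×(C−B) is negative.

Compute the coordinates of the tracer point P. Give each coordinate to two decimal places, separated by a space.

1.15 -4.40

A=(0,0), D=(12.00,0)
B = A + 4.00·(cos325°, sin325°) = (3.2766, -2.2943)
|BD| = 9.0201
circle(B,5.00) ∩ circle(D,9.00): a=1.4058, h=4.7983
  candidates: C₊=(3.4157,2.7038) cross=43.281; C₋=(5.8567,-6.5772) cross=-43.281
  mode - wants cross < 0 → take C=(5.8567,-6.5772) (cross=-43.281)
ex = (C−B)/|BC| = (0.5160,-0.8566); ey = (0.8566,0.5160)
P = B + 0.70·ex + -2.91·ey = (1.1452,-4.3955)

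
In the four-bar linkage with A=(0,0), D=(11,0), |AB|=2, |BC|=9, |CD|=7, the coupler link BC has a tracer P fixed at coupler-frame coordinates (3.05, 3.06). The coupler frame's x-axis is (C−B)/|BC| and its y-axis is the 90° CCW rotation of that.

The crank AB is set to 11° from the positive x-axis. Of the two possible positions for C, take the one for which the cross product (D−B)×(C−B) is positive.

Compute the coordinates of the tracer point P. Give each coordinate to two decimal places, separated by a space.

2.09 4.70

A=(0,0), D=(11.00,0)
B = A + 2.00·(cos11°, sin11°) = (1.9633, 0.3816)
|BD| = 9.0448
circle(B,9.00) ∩ circle(D,7.00): a=6.2914, h=6.4357
  candidates: C₊=(8.5206,6.5462) cross=58.210; C₋=(7.9775,-6.3138) cross=-58.210
  mode + wants cross > 0 → take C=(8.5206,6.5462) (cross=58.210)
ex = (C−B)/|BC| = (0.7286,0.6850); ey = (-0.6850,0.7286)
P = B + 3.05·ex + 3.06·ey = (2.0895,4.7002)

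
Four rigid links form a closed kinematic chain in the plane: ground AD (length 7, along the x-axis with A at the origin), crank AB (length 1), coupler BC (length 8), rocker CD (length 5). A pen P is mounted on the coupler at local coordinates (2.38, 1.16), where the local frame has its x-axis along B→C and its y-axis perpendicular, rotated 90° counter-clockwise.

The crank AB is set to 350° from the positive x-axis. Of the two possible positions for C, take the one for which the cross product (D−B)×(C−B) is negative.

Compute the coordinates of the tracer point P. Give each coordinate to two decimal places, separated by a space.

3.58 -0.68

A=(0,0), D=(7.00,0)
B = A + 1.00·(cos350°, sin350°) = (0.9848, -0.1736)
|BD| = 6.0177
circle(B,8.00) ∩ circle(D,5.00): a=6.2493, h=4.9946
  candidates: C₊=(7.0874,4.9992) cross=30.056; C₋=(7.3756,-4.9859) cross=-30.056
  mode - wants cross < 0 → take C=(7.3756,-4.9859) (cross=-30.056)
ex = (C−B)/|BC| = (0.7989,-0.6015); ey = (0.6015,0.7989)
P = B + 2.38·ex + 1.16·ey = (3.5838,-0.6786)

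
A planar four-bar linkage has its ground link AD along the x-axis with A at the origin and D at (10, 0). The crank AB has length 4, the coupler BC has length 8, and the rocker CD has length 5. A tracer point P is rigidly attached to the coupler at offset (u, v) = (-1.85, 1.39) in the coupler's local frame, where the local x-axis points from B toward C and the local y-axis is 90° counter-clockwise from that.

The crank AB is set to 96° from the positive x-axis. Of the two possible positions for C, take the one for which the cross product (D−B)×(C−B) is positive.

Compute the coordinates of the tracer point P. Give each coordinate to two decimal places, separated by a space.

A=(0,0), D=(10.00,0)
B = A + 4.00·(cos96°, sin96°) = (-0.4181, 3.9781)
|BD| = 11.1518
circle(B,8.00) ∩ circle(D,5.00): a=7.3245, h=3.2174
  candidates: C₊=(7.5722,4.3710) cross=35.880; C₋=(5.2768,-1.6405) cross=-35.880
  mode + wants cross > 0 → take C=(7.5722,4.3710) (cross=35.880)
ex = (C−B)/|BC| = (0.9988,0.0491); ey = (-0.0491,0.9988)
P = B + -1.85·ex + 1.39·ey = (-2.3342,5.2755)

-2.33 5.28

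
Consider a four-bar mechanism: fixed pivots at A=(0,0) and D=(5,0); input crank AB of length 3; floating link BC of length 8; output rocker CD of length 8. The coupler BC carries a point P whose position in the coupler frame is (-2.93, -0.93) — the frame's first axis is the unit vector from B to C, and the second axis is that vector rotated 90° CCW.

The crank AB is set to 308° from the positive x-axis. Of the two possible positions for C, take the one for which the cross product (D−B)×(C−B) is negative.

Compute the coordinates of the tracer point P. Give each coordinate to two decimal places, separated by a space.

A=(0,0), D=(5.00,0)
B = A + 3.00·(cos308°, sin308°) = (1.8470, -2.3640)
|BD| = 3.9408
circle(B,8.00) ∩ circle(D,8.00): a=1.9704, h=7.7535
  candidates: C₊=(-1.2277,5.0215) cross=30.555; C₋=(8.0747,-7.3855) cross=-30.555
  mode - wants cross < 0 → take C=(8.0747,-7.3855) (cross=-30.555)
ex = (C−B)/|BC| = (0.7785,-0.6277); ey = (0.6277,0.7785)
P = B + -2.93·ex + -0.93·ey = (-1.0177,-1.2489)

-1.02 -1.25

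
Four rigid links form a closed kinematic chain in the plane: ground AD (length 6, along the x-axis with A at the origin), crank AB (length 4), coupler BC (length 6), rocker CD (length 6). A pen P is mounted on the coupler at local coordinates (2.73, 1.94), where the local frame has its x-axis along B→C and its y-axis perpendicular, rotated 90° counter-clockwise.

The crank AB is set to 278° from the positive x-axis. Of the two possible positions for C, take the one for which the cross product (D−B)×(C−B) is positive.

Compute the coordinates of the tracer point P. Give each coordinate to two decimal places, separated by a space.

A=(0,0), D=(6.00,0)
B = A + 4.00·(cos278°, sin278°) = (0.5567, -3.9611)
|BD| = 6.7320
circle(B,6.00) ∩ circle(D,6.00): a=3.3660, h=4.9669
  candidates: C₊=(0.3558,2.0356) cross=33.437; C₋=(6.2008,-5.9966) cross=-33.437
  mode + wants cross > 0 → take C=(0.3558,2.0356) (cross=33.437)
ex = (C−B)/|BC| = (-0.0335,0.9994); ey = (-0.9994,-0.0335)
P = B + 2.73·ex + 1.94·ey = (-1.4736,-1.2975)

-1.47 -1.30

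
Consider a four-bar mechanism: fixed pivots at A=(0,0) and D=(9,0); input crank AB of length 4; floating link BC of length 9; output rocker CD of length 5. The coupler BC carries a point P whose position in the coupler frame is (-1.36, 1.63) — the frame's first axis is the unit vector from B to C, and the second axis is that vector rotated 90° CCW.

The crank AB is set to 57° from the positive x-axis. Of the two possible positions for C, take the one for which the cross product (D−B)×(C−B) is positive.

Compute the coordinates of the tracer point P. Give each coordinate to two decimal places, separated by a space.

A=(0,0), D=(9.00,0)
B = A + 4.00·(cos57°, sin57°) = (2.1786, 3.3547)
|BD| = 7.6017
circle(B,9.00) ∩ circle(D,5.00): a=7.4842, h=4.9986
  candidates: C₊=(11.1005,4.5374) cross=37.998; C₋=(6.6887,-4.4337) cross=-37.998
  mode + wants cross > 0 → take C=(11.1005,4.5374) (cross=37.998)
ex = (C−B)/|BC| = (0.9913,0.1314); ey = (-0.1314,0.9913)
P = B + -1.36·ex + 1.63·ey = (0.6161,4.7918)

0.62 4.79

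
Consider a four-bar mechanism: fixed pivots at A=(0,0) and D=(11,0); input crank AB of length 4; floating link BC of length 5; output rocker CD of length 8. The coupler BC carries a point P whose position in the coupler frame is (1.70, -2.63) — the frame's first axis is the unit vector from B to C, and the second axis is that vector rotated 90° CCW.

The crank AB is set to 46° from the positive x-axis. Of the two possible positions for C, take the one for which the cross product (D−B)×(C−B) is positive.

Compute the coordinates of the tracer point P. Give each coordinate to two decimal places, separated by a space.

A=(0,0), D=(11.00,0)
B = A + 4.00·(cos46°, sin46°) = (2.7786, 2.8774)
|BD| = 8.7103
circle(B,5.00) ∩ circle(D,8.00): a=2.1165, h=4.5300
  candidates: C₊=(6.2727,6.4539) cross=39.458; C₋=(3.2799,-2.0975) cross=-39.458
  mode + wants cross > 0 → take C=(6.2727,6.4539) (cross=39.458)
ex = (C−B)/|BC| = (0.6988,0.7153); ey = (-0.7153,0.6988)
P = B + 1.70·ex + -2.63·ey = (5.8479,2.2555)

5.85 2.26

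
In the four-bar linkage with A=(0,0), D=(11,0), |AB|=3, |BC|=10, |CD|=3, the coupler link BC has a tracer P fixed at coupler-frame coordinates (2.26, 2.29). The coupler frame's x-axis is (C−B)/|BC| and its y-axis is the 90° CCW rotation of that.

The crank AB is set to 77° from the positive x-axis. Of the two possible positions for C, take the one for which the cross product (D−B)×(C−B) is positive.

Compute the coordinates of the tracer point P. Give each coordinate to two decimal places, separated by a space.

2.92 5.23

A=(0,0), D=(11.00,0)
B = A + 3.00·(cos77°, sin77°) = (0.6749, 2.9231)
|BD| = 10.7309
circle(B,10.00) ∩ circle(D,3.00): a=9.6055, h=2.7809
  candidates: C₊=(10.6747,2.9823) cross=29.842; C₋=(9.1596,-2.3692) cross=-29.842
  mode + wants cross > 0 → take C=(10.6747,2.9823) (cross=29.842)
ex = (C−B)/|BC| = (1.0000,0.0059); ey = (-0.0059,1.0000)
P = B + 2.26·ex + 2.29·ey = (2.9213,5.2264)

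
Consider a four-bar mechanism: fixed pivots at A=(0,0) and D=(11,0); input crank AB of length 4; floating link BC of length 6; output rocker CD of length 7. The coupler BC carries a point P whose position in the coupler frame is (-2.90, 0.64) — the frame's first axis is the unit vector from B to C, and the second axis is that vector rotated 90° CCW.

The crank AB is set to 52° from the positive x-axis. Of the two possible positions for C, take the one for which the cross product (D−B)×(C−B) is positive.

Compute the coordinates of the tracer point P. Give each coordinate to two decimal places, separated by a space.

A=(0,0), D=(11.00,0)
B = A + 4.00·(cos52°, sin52°) = (2.4626, 3.1520)
|BD| = 9.1006
circle(B,6.00) ∩ circle(D,7.00): a=3.8361, h=4.6135
  candidates: C₊=(7.6592,6.1513) cross=41.986; C₋=(4.4634,-2.5045) cross=-41.986
  mode + wants cross > 0 → take C=(7.6592,6.1513) (cross=41.986)
ex = (C−B)/|BC| = (0.8661,0.4999); ey = (-0.4999,0.8661)
P = B + -2.90·ex + 0.64·ey = (-0.3689,2.2567)

-0.37 2.26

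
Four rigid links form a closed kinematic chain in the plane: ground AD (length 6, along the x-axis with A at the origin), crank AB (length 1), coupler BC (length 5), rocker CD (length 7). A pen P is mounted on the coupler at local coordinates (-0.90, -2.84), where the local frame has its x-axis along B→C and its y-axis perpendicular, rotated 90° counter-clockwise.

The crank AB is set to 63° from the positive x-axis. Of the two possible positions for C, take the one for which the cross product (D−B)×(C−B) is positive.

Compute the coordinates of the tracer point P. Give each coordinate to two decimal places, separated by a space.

A=(0,0), D=(6.00,0)
B = A + 1.00·(cos63°, sin63°) = (0.4540, 0.8910)
|BD| = 5.6171
circle(B,5.00) ∩ circle(D,7.00): a=0.6722, h=4.9546
  candidates: C₊=(1.9036,5.6762) cross=27.831; C₋=(0.3318,-4.1075) cross=-27.831
  mode + wants cross > 0 → take C=(1.9036,5.6762) (cross=27.831)
ex = (C−B)/|BC| = (0.2899,0.9570); ey = (-0.9570,0.2899)
P = B + -0.90·ex + -2.84·ey = (2.9111,-0.7937)

2.91 -0.79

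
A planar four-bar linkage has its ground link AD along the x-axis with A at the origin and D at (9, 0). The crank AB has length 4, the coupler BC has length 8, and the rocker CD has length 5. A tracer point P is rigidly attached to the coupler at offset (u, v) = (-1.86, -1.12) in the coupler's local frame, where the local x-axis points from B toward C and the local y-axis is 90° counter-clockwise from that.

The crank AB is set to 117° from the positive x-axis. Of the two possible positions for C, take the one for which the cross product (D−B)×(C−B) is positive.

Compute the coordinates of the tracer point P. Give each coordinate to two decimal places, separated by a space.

A=(0,0), D=(9.00,0)
B = A + 4.00·(cos117°, sin117°) = (-1.8160, 3.5640)
|BD| = 11.3880
circle(B,8.00) ∩ circle(D,5.00): a=7.4063, h=3.0243
  candidates: C₊=(6.1648,4.1185) cross=34.440; C₋=(4.2718,-1.6262) cross=-34.440
  mode + wants cross > 0 → take C=(6.1648,4.1185) (cross=34.440)
ex = (C−B)/|BC| = (0.9976,0.0693); ey = (-0.0693,0.9976)
P = B + -1.86·ex + -1.12·ey = (-3.5939,2.3178)

-3.59 2.32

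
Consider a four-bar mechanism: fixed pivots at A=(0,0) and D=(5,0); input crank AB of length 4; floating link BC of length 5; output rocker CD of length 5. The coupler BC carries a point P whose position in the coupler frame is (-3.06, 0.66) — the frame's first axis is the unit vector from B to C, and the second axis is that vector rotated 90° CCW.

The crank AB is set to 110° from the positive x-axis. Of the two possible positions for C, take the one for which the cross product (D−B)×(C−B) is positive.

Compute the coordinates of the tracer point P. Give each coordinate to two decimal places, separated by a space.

A=(0,0), D=(5.00,0)
B = A + 4.00·(cos110°, sin110°) = (-1.3681, 3.7588)
|BD| = 7.3946
circle(B,5.00) ∩ circle(D,5.00): a=3.6973, h=3.3660
  candidates: C₊=(3.5269,4.7781) cross=24.890; C₋=(0.1050,-1.0193) cross=-24.890
  mode + wants cross > 0 → take C=(3.5269,4.7781) (cross=24.890)
ex = (C−B)/|BC| = (0.9790,0.2039); ey = (-0.2039,0.9790)
P = B + -3.06·ex + 0.66·ey = (-4.4984,3.7811)

-4.50 3.78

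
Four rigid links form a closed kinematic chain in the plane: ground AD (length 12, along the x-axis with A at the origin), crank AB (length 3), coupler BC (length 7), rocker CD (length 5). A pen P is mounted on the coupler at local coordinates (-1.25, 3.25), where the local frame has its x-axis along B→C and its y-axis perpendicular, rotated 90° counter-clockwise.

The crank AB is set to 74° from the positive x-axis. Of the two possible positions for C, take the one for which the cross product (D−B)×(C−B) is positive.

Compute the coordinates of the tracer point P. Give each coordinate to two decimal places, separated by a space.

A=(0,0), D=(12.00,0)
B = A + 3.00·(cos74°, sin74°) = (0.8269, 2.8838)
|BD| = 11.5392
circle(B,7.00) ∩ circle(D,5.00): a=6.8096, h=1.6217
  candidates: C₊=(7.8257,2.7523) cross=18.714; C₋=(7.0151,-0.3883) cross=-18.714
  mode + wants cross > 0 → take C=(7.8257,2.7523) (cross=18.714)
ex = (C−B)/|BC| = (0.9998,-0.0188); ey = (0.0188,0.9998)
P = B + -1.25·ex + 3.25·ey = (-0.3618,6.1567)

-0.36 6.16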